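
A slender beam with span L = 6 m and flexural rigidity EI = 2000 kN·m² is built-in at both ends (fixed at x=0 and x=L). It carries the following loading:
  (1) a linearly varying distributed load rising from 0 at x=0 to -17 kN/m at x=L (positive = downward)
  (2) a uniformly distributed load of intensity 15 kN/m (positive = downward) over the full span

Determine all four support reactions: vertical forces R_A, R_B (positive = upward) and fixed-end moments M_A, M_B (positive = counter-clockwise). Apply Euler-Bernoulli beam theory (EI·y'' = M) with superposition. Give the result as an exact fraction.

Load 1 — triangular load w₀=-17 kN/m (0→w₀ over full span):
  R_A = 3w₀L/20 = 3·(-17)·6/20 = -153/10 kN
  M_A = w₀L²/30 = (-17)·6²/30 = -102/5 kN·m
  R_B = 7w₀L/20 = 7·(-17)·6/20 = -357/10 kN
  M_B = -w₀L²/20 = -(-17)·6²/20 = 153/5 kN·m
Load 2 — uniform load w=15 kN/m over full span:
  R_A = wL/2 = 15·6/2 = 45 kN
  M_A = wL²/12 = 15·6²/12 = 45 kN·m
  R_B = wL/2 = 15·6/2 = 45 kN
  M_B = -wL²/12 = -15·6²/12 = -45 kN·m
Superposition: R_A = 297/10 kN, M_A = 123/5 kN·m, R_B = 93/10 kN, M_B = -72/5 kN·m

R_A = 297/10 kN, M_A = 123/5 kN·m, R_B = 93/10 kN, M_B = -72/5 kN·m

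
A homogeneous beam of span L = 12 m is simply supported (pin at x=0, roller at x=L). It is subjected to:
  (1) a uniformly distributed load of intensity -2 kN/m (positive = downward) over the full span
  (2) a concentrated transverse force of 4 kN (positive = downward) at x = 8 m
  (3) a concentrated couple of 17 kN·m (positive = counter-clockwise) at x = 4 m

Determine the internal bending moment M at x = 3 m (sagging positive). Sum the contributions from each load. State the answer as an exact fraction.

Load 1 — uniform load w=-2 kN/m over full span:
  M_1 = wx(L-x)/2 = (-2)·3·(12-3)/2 = -27 kN·m
Load 2 — point force P=4 kN at a=8 m (b=L-a=4):
  M_2 = Pbx/L  [x≤a] = 4·4·3/12 = 4 kN·m
Load 3 — applied couple M₀=17 kN·m at a=4 m (b=L-a=8):
  M_3 = M₀x/L  [x≤a] = 17·3/12 = 17/4 kN·m
Superposition: M = Σ M_i = -75/4 kN·m ≈ -18.750000 kN·m

M(3) = -75/4 kN·m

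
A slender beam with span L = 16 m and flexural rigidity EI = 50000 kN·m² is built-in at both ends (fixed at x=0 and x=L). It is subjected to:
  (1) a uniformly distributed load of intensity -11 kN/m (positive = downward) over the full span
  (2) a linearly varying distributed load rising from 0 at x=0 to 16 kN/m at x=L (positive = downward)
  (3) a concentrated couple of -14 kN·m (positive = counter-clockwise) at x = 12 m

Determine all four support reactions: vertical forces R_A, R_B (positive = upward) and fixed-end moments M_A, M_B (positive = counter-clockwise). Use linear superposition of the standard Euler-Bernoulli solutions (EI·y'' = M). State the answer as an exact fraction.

Load 1 — uniform load w=-11 kN/m over full span:
  R_A = wL/2 = (-11)·16/2 = -88 kN
  M_A = wL²/12 = (-11)·16²/12 = -704/3 kN·m
  R_B = wL/2 = (-11)·16/2 = -88 kN
  M_B = -wL²/12 = -(-11)·16²/12 = 704/3 kN·m
Load 2 — triangular load w₀=16 kN/m (0→w₀ over full span):
  R_A = 3w₀L/20 = 3·16·16/20 = 192/5 kN
  M_A = w₀L²/30 = 16·16²/30 = 2048/15 kN·m
  R_B = 7w₀L/20 = 7·16·16/20 = 448/5 kN
  M_B = -w₀L²/20 = -16·16²/20 = -1024/5 kN·m
Load 3 — applied couple M₀=-14 kN·m at a=12 m (b=L-a=4):
  R_A = 6M₀ab/L³ = 6·(-14)·12·4/16³ = -63/64 kN
  M_A = M₀b(2a-b)/L² = (-14)·4·(2·12-4)/16² = -35/8 kN·m
  R_B = -6M₀ab/L³ = -6·(-14)·12·4/16³ = 63/64 kN
  M_B = M₀a(2b-a)/L² = (-14)·12·(2·4-12)/16² = 21/8 kN·m
Superposition: R_A = -16187/320 kN, M_A = -12301/120 kN·m, R_B = 827/320 kN, M_B = 3899/120 kN·m

R_A = -16187/320 kN, M_A = -12301/120 kN·m, R_B = 827/320 kN, M_B = 3899/120 kN·m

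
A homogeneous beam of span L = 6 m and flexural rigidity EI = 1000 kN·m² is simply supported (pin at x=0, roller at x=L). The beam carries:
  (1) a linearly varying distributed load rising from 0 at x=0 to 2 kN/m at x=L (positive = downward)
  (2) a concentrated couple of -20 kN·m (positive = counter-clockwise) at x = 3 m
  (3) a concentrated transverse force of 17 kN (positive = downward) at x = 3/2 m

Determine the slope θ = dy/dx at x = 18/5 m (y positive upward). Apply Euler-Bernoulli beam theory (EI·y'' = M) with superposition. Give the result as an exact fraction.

θ(18/5) = 185869/20000000 rad

Load 1 — triangular load w₀=2 kN/m (0→w₀ over full span):
  θ_1 = -w₀(7L⁴-30L²x²+15x⁴)/(360LEI) = -2·(7·6⁴-30·6²·(18/5)²+15·(18/5)⁴)/(360·6·1000) = 174/78125 rad
Load 2 — applied couple M₀=-20 kN·m at a=3 m (b=L-a=3):
  θ_2 = (M₀x²/(2L)-M₀(x-a)+C₁)/EI  [x>a] with C₁=M₀(3b²-L²)/(6L)=5 = ((-20)·(18/5)²/(2·6)-(-20)·((18/5)-3)+5)/1000 = -23/5000 rad
Load 3 — point force P=17 kN at a=3/2 m (b=L-a=9/2):
  θ_3 = -Pa(2L²-6Lx+3x²+a²)/(6LEI)  [x>a] = -17·(3/2)·(2·6²-6·6·(18/5)+3·(18/5)²+(3/2)²)/(6·6·1000) = 9333/800000 rad
Superposition: θ = Σ θ_i = 185869/20000000 rad ≈ 0.009293 rad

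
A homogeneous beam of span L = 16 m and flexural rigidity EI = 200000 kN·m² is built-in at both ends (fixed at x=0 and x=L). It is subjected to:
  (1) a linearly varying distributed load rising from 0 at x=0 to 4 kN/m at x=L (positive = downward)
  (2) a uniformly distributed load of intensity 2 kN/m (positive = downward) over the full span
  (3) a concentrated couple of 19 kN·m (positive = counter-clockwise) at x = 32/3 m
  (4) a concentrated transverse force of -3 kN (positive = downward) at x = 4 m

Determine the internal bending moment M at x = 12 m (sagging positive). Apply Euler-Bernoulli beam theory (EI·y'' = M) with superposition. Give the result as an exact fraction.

M(12) = 1013/120 kN·m

Load 1 — triangular load w₀=4 kN/m (0→w₀ over full span):
  M_1 = 3w₀Lx/20 - w₀L²/30 - w₀x³/(6L) = 3·4·16·12/20 - 4·16²/30 - 4·12³/(6·16) = 136/15 kN·m
Load 2 — uniform load w=2 kN/m over full span:
  M_2 = wLx/2 - wL²/12 - wx²/2 = 2·16·12/2 - 2·16²/12 - 2·12²/2 = 16/3 kN·m
Load 3 — applied couple M₀=19 kN·m at a=32/3 m (b=L-a=16/3):
  M_3 = R_Ax - M_A - M₀  [x>a] with R_A=19/12, M_A=19/3 = (19/12)·12 - (19/3) - 19 = -19/3 kN·m
Load 4 — point force P=-3 kN at a=4 m (b=L-a=12):
  M_4 = Pa²(a+3b)(L-x)/L³ - Pa²b/L²  [x>a] = (-3)·4²·(4+3·12)·(16-12)/16³ - (-3)·4²·12/16² = 3/8 kN·m
Superposition: M = Σ M_i = 1013/120 kN·m ≈ 8.441667 kN·m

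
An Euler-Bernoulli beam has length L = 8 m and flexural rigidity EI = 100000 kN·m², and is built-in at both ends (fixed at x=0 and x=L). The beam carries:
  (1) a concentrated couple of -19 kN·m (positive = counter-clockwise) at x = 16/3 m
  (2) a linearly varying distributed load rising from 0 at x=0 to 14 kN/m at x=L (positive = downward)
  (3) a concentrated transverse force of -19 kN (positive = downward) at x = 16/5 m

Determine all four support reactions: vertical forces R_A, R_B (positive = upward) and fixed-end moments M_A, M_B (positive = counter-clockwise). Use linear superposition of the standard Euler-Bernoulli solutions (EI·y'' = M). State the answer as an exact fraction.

R_A = 991/750 kN, M_A = 617/375 kN·m, R_B = 26759/750 kN, M_B = -3776/125 kN·m

Load 1 — applied couple M₀=-19 kN·m at a=16/3 m (b=L-a=8/3):
  R_A = 6M₀ab/L³ = 6·(-19)·(16/3)·(8/3)/8³ = -19/6 kN
  M_A = M₀b(2a-b)/L² = (-19)·(8/3)·(2·(16/3)-(8/3))/8² = -19/3 kN·m
  R_B = -6M₀ab/L³ = -6·(-19)·(16/3)·(8/3)/8³ = 19/6 kN
  M_B = M₀a(2b-a)/L² = (-19)·(16/3)·(2·(8/3)-(16/3))/8² = 0 kN·m
Load 2 — triangular load w₀=14 kN/m (0→w₀ over full span):
  R_A = 3w₀L/20 = 3·14·8/20 = 84/5 kN
  M_A = w₀L²/30 = 14·8²/30 = 448/15 kN·m
  R_B = 7w₀L/20 = 7·14·8/20 = 196/5 kN
  M_B = -w₀L²/20 = -14·8²/20 = -224/5 kN·m
Load 3 — point force P=-19 kN at a=16/5 m (b=L-a=24/5):
  R_A = Pb²(3a+b)/L³ = (-19)·(24/5)²·(3·(16/5)+(24/5))/8³ = -1539/125 kN
  M_A = Pab²/L² = (-19)·(16/5)·(24/5)²/8² = -2736/125 kN·m
  R_B = Pa²(a+3b)/L³ = (-19)·(16/5)²·((16/5)+3·(24/5))/8³ = -836/125 kN
  M_B = -Pa²b/L² = -(-19)·(16/5)²·(24/5)/8² = 1824/125 kN·m
Superposition: R_A = 991/750 kN, M_A = 617/375 kN·m, R_B = 26759/750 kN, M_B = -3776/125 kN·m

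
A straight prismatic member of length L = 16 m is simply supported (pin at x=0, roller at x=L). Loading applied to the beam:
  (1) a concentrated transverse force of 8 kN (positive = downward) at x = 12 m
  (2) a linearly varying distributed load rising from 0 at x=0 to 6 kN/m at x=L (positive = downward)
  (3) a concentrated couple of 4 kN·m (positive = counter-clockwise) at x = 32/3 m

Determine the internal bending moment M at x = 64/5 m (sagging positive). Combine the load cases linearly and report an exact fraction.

Load 1 — point force P=8 kN at a=12 m (b=L-a=4):
  M_1 = Pa(L-x)/L  [x>a] = 8·12·(16-(64/5))/16 = 96/5 kN·m
Load 2 — triangular load w₀=6 kN/m (0→w₀ over full span):
  M_2 = w₀Lx/6 - w₀x³/(6L) = 6·16·(64/5)/6 - 6·(64/5)³/(6·16) = 9216/125 kN·m
Load 3 — applied couple M₀=4 kN·m at a=32/3 m (b=L-a=16/3):
  M_3 = M₀x/L - M₀  [x>a] = 4·(64/5)/16 - 4 = -4/5 kN·m
Superposition: M = Σ M_i = 11516/125 kN·m ≈ 92.128000 kN·m

M(64/5) = 11516/125 kN·m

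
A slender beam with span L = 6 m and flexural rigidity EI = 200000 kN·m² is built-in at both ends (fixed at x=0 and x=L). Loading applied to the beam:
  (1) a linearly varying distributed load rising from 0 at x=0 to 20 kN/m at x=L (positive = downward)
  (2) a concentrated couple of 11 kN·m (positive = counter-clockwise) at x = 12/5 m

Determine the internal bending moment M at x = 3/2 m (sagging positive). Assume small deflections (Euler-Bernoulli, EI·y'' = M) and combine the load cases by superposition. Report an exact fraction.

Load 1 — triangular load w₀=20 kN/m (0→w₀ over full span):
  M_1 = 3w₀Lx/20 - w₀L²/30 - w₀x³/(6L) = 3·20·6·(3/2)/20 - 20·6²/30 - 20·(3/2)³/(6·6) = 9/8 kN·m
Load 2 — applied couple M₀=11 kN·m at a=12/5 m (b=L-a=18/5):
  M_2 = R_Ax - M_A  [x≤a] with R_A=66/25, M_A=33/25 = (66/25)·(3/2) - (33/25) = 66/25 kN·m
Superposition: M = Σ M_i = 753/200 kN·m ≈ 3.765000 kN·m

M(3/2) = 753/200 kN·m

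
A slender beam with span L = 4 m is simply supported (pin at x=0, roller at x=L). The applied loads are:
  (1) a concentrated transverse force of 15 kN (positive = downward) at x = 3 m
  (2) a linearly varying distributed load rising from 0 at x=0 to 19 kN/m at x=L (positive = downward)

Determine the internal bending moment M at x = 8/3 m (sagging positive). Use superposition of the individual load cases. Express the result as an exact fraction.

Load 1 — point force P=15 kN at a=3 m (b=L-a=1):
  M_1 = Pbx/L  [x≤a] = 15·1·(8/3)/4 = 10 kN·m
Load 2 — triangular load w₀=19 kN/m (0→w₀ over full span):
  M_2 = w₀Lx/6 - w₀x³/(6L) = 19·4·(8/3)/6 - 19·(8/3)³/(6·4) = 1520/81 kN·m
Superposition: M = Σ M_i = 2330/81 kN·m ≈ 28.765432 kN·m

M(8/3) = 2330/81 kN·m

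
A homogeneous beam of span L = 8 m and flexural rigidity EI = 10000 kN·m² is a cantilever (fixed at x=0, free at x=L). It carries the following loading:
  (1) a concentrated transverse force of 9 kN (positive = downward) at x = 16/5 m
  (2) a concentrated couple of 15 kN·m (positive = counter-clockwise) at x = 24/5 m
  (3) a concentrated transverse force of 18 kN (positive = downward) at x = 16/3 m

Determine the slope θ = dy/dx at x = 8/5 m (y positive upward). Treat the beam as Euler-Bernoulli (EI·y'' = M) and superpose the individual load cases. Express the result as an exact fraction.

Load 1 — point force P=9 kN at a=16/5 m (b=L-a=24/5):
  θ_1 = -Px(2a-x)/(2EI)  [x≤a] = -9·(8/5)·(2·(16/5)-(8/5))/(2·10000) = -54/15625 rad
Load 2 — applied couple M₀=15 kN·m at a=24/5 m (b=L-a=16/5):
  θ_2 = M₀x/EI  [x≤a] = 15·(8/5)/10000 = 3/1250 rad
Load 3 — point force P=18 kN at a=16/3 m (b=L-a=8/3):
  θ_3 = -Px(2a-x)/(2EI)  [x≤a] = -18·(8/5)·(2·(16/3)-(8/5))/(2·10000) = -204/15625 rad
Superposition: θ = Σ θ_i = -441/31250 rad ≈ -0.014112 rad

θ(8/5) = -441/31250 rad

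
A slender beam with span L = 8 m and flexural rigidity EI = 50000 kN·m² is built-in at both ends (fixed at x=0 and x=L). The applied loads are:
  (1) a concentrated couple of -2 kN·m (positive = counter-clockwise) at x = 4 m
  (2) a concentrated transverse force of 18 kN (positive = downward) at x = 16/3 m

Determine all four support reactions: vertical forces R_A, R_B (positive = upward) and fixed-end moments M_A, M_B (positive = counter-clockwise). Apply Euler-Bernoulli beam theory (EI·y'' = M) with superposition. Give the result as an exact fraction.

R_A = 103/24 kN, M_A = 61/6 kN·m, R_B = 329/24 kN, M_B = -131/6 kN·m

Load 1 — applied couple M₀=-2 kN·m at a=4 m (b=L-a=4):
  R_A = 6M₀ab/L³ = 6·(-2)·4·4/8³ = -3/8 kN
  M_A = M₀b(2a-b)/L² = (-2)·4·(2·4-4)/8² = -1/2 kN·m
  R_B = -6M₀ab/L³ = -6·(-2)·4·4/8³ = 3/8 kN
  M_B = M₀a(2b-a)/L² = (-2)·4·(2·4-4)/8² = -1/2 kN·m
Load 2 — point force P=18 kN at a=16/3 m (b=L-a=8/3):
  R_A = Pb²(3a+b)/L³ = 18·(8/3)²·(3·(16/3)+(8/3))/8³ = 14/3 kN
  M_A = Pab²/L² = 18·(16/3)·(8/3)²/8² = 32/3 kN·m
  R_B = Pa²(a+3b)/L³ = 18·(16/3)²·((16/3)+3·(8/3))/8³ = 40/3 kN
  M_B = -Pa²b/L² = -18·(16/3)²·(8/3)/8² = -64/3 kN·m
Superposition: R_A = 103/24 kN, M_A = 61/6 kN·m, R_B = 329/24 kN, M_B = -131/6 kN·m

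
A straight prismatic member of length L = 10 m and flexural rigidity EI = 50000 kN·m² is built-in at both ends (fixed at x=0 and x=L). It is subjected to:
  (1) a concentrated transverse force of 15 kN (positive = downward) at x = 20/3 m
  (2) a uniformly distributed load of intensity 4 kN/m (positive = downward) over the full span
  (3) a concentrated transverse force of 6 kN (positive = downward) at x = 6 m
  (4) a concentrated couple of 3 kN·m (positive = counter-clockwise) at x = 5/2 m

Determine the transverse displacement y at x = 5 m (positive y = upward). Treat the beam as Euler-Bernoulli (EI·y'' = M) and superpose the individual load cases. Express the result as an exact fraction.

y(5) = -80071/21600000 m

Load 1 — point force P=15 kN at a=20/3 m (b=L-a=10/3):
  y_1 = -Pb²x²(3aL-(3a+b)x)/(6L³EI)  [x≤a] = -15·(10/3)²·5²·(3·(20/3)·10-(3·(20/3)+(10/3))·5)/(6·10³·50000) = -1/864 m
Load 2 — uniform load w=4 kN/m over full span:
  y_2 = -wx²(L-x)²/(24EI) = -4·5²·(10-5)²/(24·50000) = -1/480 m
Load 3 — point force P=6 kN at a=6 m (b=L-a=4):
  y_3 = -Pb²x²(3aL-(3a+b)x)/(6L³EI)  [x≤a] = -6·4²·5²·(3·6·10-(3·6+4)·5)/(6·10³·50000) = -7/12500 m
Load 4 — applied couple M₀=3 kN·m at a=5/2 m (b=L-a=15/2):
  y_4 = (R_Ax³/6 - M_Ax²/2 - M₀(x-a)²/2)/EI  [x>a] with R_A=27/80, M_A=-9/16 = ((27/80)·5³/6 - (-9/16)·5²/2 - 3·(5-(5/2))²/2)/50000 = 3/32000 m
Superposition: y = Σ y_i = -80071/21600000 m ≈ -0.003707 m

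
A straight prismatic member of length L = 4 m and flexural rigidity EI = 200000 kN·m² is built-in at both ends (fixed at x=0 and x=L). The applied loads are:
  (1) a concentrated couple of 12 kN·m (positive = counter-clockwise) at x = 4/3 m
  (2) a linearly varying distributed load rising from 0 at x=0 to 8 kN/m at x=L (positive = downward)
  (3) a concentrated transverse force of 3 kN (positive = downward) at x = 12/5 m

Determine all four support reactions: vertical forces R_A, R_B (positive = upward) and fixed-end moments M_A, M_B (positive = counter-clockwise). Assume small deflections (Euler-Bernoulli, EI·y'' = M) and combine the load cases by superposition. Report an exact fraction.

Load 1 — applied couple M₀=12 kN·m at a=4/3 m (b=L-a=8/3):
  R_A = 6M₀ab/L³ = 6·12·(4/3)·(8/3)/4³ = 4 kN
  M_A = M₀b(2a-b)/L² = 12·(8/3)·(2·(4/3)-(8/3))/4² = 0 kN·m
  R_B = -6M₀ab/L³ = -6·12·(4/3)·(8/3)/4³ = -4 kN
  M_B = M₀a(2b-a)/L² = 12·(4/3)·(2·(8/3)-(4/3))/4² = 4 kN·m
Load 2 — triangular load w₀=8 kN/m (0→w₀ over full span):
  R_A = 3w₀L/20 = 3·8·4/20 = 24/5 kN
  M_A = w₀L²/30 = 8·4²/30 = 64/15 kN·m
  R_B = 7w₀L/20 = 7·8·4/20 = 56/5 kN
  M_B = -w₀L²/20 = -8·4²/20 = -32/5 kN·m
Load 3 — point force P=3 kN at a=12/5 m (b=L-a=8/5):
  R_A = Pb²(3a+b)/L³ = 3·(8/5)²·(3·(12/5)+(8/5))/4³ = 132/125 kN
  M_A = Pab²/L² = 3·(12/5)·(8/5)²/4² = 144/125 kN·m
  R_B = Pa²(a+3b)/L³ = 3·(12/5)²·((12/5)+3·(8/5))/4³ = 243/125 kN
  M_B = -Pa²b/L² = -3·(12/5)²·(8/5)/4² = -216/125 kN·m
Superposition: R_A = 1232/125 kN, M_A = 2032/375 kN·m, R_B = 1143/125 kN, M_B = -516/125 kN·m

R_A = 1232/125 kN, M_A = 2032/375 kN·m, R_B = 1143/125 kN, M_B = -516/125 kN·m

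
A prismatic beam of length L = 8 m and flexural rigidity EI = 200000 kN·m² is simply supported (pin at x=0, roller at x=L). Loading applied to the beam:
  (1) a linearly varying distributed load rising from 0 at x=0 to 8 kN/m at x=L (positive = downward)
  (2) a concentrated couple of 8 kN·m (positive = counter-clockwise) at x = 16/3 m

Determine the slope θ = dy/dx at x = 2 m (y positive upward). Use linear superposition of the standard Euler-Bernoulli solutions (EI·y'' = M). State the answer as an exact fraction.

θ(2) = -721/2250000 rad

Load 1 — triangular load w₀=8 kN/m (0→w₀ over full span):
  θ_1 = -w₀(7L⁴-30L²x²+15x⁴)/(360LEI) = -8·(7·8⁴-30·8²·2²+15·2⁴)/(360·8·200000) = -1327/4500000 rad
Load 2 — applied couple M₀=8 kN·m at a=16/3 m (b=L-a=8/3):
  θ_2 = (M₀x²/(2L)+C₁)/EI  [x≤a] with C₁=M₀(3b²-L²)/(6L)=-64/9 = (8·2²/(2·8)+(-64/9))/200000 = -23/900000 rad
Superposition: θ = Σ θ_i = -721/2250000 rad ≈ -0.000320 rad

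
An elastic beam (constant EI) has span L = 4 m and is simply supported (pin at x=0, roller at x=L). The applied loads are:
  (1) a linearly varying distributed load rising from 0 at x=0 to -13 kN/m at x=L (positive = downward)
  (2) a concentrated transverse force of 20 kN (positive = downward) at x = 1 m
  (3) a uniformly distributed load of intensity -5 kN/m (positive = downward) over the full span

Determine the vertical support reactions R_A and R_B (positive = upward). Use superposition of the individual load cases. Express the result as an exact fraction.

Load 1 — triangular load w₀=-13 kN/m (0→w₀ over full span):
  R_A = w₀L/6 = (-13)·4/6 = -26/3 kN
  R_B = w₀L/3 = (-13)·4/3 = -52/3 kN
Load 2 — point force P=20 kN at a=1 m (b=L-a=3):
  R_A = Pb/L = 20·3/4 = 15 kN
  R_B = Pa/L = 20·1/4 = 5 kN
Load 3 — uniform load w=-5 kN/m over full span:
  R_A = wL/2 = (-5)·4/2 = -10 kN
  R_B = wL/2 = (-5)·4/2 = -10 kN
Superposition: R_A = -11/3 kN, R_B = -67/3 kN

R_A = -11/3 kN, R_B = -67/3 kN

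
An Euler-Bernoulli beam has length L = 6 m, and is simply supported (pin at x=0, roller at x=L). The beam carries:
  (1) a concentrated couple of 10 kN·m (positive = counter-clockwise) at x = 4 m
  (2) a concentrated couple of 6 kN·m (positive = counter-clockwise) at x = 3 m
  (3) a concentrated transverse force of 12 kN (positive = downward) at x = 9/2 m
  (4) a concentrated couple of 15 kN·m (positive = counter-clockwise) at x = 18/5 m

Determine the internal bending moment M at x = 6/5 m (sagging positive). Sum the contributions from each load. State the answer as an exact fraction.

Load 1 — applied couple M₀=10 kN·m at a=4 m (b=L-a=2):
  M_1 = M₀x/L  [x≤a] = 10·(6/5)/6 = 2 kN·m
Load 2 — applied couple M₀=6 kN·m at a=3 m (b=L-a=3):
  M_2 = M₀x/L  [x≤a] = 6·(6/5)/6 = 6/5 kN·m
Load 3 — point force P=12 kN at a=9/2 m (b=L-a=3/2):
  M_3 = Pbx/L  [x≤a] = 12·(3/2)·(6/5)/6 = 18/5 kN·m
Load 4 — applied couple M₀=15 kN·m at a=18/5 m (b=L-a=12/5):
  M_4 = M₀x/L  [x≤a] = 15·(6/5)/6 = 3 kN·m
Superposition: M = Σ M_i = 49/5 kN·m ≈ 9.800000 kN·m

M(6/5) = 49/5 kN·m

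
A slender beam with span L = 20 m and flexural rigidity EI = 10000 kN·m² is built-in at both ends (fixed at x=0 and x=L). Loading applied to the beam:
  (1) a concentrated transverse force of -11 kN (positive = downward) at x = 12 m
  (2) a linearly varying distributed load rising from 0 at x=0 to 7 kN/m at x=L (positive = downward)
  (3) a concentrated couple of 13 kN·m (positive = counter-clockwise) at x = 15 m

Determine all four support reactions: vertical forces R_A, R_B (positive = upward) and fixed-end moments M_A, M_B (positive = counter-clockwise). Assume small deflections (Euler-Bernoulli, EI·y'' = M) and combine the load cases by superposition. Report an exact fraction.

Load 1 — point force P=-11 kN at a=12 m (b=L-a=8):
  R_A = Pb²(3a+b)/L³ = (-11)·8²·(3·12+8)/20³ = -484/125 kN
  M_A = Pab²/L² = (-11)·12·8²/20² = -528/25 kN·m
  R_B = Pa²(a+3b)/L³ = (-11)·12²·(12+3·8)/20³ = -891/125 kN
  M_B = -Pa²b/L² = -(-11)·12²·8/20² = 792/25 kN·m
Load 2 — triangular load w₀=7 kN/m (0→w₀ over full span):
  R_A = 3w₀L/20 = 3·7·20/20 = 21 kN
  M_A = w₀L²/30 = 7·20²/30 = 280/3 kN·m
  R_B = 7w₀L/20 = 7·7·20/20 = 49 kN
  M_B = -w₀L²/20 = -7·20²/20 = -140 kN·m
Load 3 — applied couple M₀=13 kN·m at a=15 m (b=L-a=5):
  R_A = 6M₀ab/L³ = 6·13·15·5/20³ = 117/160 kN
  M_A = M₀b(2a-b)/L² = 13·5·(2·15-5)/20² = 65/16 kN·m
  R_B = -6M₀ab/L³ = -6·13·15·5/20³ = -117/160 kN
  M_B = M₀a(2b-a)/L² = 13·15·(2·5-15)/20² = -39/16 kN·m
Superposition: R_A = 71437/4000 kN, M_A = 91531/1200 kN·m, R_B = 164563/4000 kN, M_B = -44303/400 kN·m

R_A = 71437/4000 kN, M_A = 91531/1200 kN·m, R_B = 164563/4000 kN, M_B = -44303/400 kN·m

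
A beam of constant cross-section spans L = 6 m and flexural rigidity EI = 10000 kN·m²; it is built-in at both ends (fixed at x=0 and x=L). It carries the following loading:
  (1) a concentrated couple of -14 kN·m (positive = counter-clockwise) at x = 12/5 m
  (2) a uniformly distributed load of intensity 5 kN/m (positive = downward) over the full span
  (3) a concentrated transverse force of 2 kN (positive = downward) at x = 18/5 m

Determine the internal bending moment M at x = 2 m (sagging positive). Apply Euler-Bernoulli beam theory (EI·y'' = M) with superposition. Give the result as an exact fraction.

Load 1 — applied couple M₀=-14 kN·m at a=12/5 m (b=L-a=18/5):
  M_1 = R_Ax - M_A  [x≤a] with R_A=-84/25, M_A=-42/25 = (-84/25)·2 - (-42/25) = -126/25 kN·m
Load 2 — uniform load w=5 kN/m over full span:
  M_2 = wLx/2 - wL²/12 - wx²/2 = 5·6·2/2 - 5·6²/12 - 5·2²/2 = 5 kN·m
Load 3 — point force P=2 kN at a=18/5 m (b=L-a=12/5):
  M_3 = Pb²(3a+b)x/L³ - Pab²/L²  [x≤a] = 2·(12/5)²·(3·(18/5)+(12/5))·2/6³ - 2·(18/5)·(12/5)²/6² = 32/125 kN·m
Superposition: M = Σ M_i = 27/125 kN·m ≈ 0.216000 kN·m

M(2) = 27/125 kN·m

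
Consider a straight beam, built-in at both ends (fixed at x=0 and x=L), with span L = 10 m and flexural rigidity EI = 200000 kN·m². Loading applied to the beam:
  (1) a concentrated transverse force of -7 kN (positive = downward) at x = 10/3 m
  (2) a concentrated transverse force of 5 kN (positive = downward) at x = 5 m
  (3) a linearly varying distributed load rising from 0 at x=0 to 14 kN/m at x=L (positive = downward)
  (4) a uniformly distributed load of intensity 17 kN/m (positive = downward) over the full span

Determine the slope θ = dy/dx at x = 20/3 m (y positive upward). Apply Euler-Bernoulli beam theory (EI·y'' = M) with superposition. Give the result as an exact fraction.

θ(20/3) = 2819/3888000 rad

Load 1 — point force P=-7 kN at a=10/3 m (b=L-a=20/3):
  θ_1 = Pa²(L-x)(2bL-(3b+a)(L-x))/(2L³EI)  [x>a] = (-7)·(10/3)²·(10-(20/3))·(2·(20/3)·10-(3·(20/3)+(10/3))·(10-(20/3)))/(2·10³·200000) = -7/194400 rad
Load 2 — point force P=5 kN at a=5 m (b=L-a=5):
  θ_2 = Pa²(L-x)(2bL-(3b+a)(L-x))/(2L³EI)  [x>a] = 5·5²·(10-(20/3))·(2·5·10-(3·5+5)·(10-(20/3)))/(2·10³·200000) = 1/28800 rad
Load 3 — triangular load w₀=14 kN/m (0→w₀ over full span):
  θ_3 = -w₀(2x(L-x)(L-2x)(x+2L)+x²(L-x)²)/(120LEI) = -14·(2·(20/3)·(10-(20/3))·(10-2·(20/3))·((20/3)+2·10)+(20/3)²·(10-(20/3))²)/(120·10·200000) = 49/243000 rad
Load 4 — uniform load w=17 kN/m over full span:
  θ_4 = -wx(L-x)(L-2x)/(12EI) = -17·(20/3)·(10-(20/3))·(10-2·(20/3))/(12·200000) = 17/32400 rad
Superposition: θ = Σ θ_i = 2819/3888000 rad ≈ 0.000725 rad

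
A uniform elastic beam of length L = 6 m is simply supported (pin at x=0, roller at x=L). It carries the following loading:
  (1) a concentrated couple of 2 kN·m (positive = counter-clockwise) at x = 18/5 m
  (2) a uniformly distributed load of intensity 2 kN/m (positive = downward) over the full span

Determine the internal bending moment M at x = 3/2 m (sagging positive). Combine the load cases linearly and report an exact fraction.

M(3/2) = 29/4 kN·m

Load 1 — applied couple M₀=2 kN·m at a=18/5 m (b=L-a=12/5):
  M_1 = M₀x/L  [x≤a] = 2·(3/2)/6 = 1/2 kN·m
Load 2 — uniform load w=2 kN/m over full span:
  M_2 = wx(L-x)/2 = 2·(3/2)·(6-(3/2))/2 = 27/4 kN·m
Superposition: M = Σ M_i = 29/4 kN·m ≈ 7.250000 kN·m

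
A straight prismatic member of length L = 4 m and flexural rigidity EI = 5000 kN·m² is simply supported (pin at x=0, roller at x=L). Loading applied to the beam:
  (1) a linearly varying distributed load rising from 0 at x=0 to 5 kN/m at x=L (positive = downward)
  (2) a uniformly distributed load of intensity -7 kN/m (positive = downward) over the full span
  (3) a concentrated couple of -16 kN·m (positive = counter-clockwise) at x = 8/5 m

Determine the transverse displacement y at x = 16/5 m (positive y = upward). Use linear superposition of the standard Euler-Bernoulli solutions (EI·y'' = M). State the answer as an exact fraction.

y(16/5) = 5344/5859375 m

Load 1 — triangular load w₀=5 kN/m (0→w₀ over full span):
  y_1 = -w₀x(7L⁴-10L²x²+3x⁴)/(360LEI) = -5·(16/5)·(7·4⁴-10·4²·(16/5)²+3·(16/5)⁴)/(360·4·5000) = -2032/1953125 m
Load 2 — uniform load w=-7 kN/m over full span:
  y_2 = -wx(L³-2Lx²+x³)/(24EI) = -(-7)·(16/5)·(4³-2·4·(16/5)²+(16/5)³)/(24·5000) = 3248/1171875 m
Load 3 — applied couple M₀=-16 kN·m at a=8/5 m (b=L-a=12/5):
  y_3 = (M₀x³/(6L)-M₀(x-a)²/2+C₁x)/EI  [x>a] with C₁=M₀(3b²-L²)/(6L)=-64/75 = ((-16)·(16/5)³/(6·4)-(-16)·((16/5)-(8/5))²/2+(-64/75)·(16/5))/5000 = -64/78125 m
Superposition: y = Σ y_i = 5344/5859375 m ≈ 0.000912 m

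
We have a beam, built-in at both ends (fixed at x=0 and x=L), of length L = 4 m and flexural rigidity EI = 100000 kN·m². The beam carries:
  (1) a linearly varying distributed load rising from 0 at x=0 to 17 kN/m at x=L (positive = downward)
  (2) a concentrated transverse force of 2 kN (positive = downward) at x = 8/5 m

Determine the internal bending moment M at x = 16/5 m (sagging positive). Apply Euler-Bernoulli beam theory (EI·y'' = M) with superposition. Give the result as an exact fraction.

Load 1 — triangular load w₀=17 kN/m (0→w₀ over full span):
  M_1 = 3w₀Lx/20 - w₀L²/30 - w₀x³/(6L) = 3·17·4·(16/5)/20 - 17·4²/30 - 17·(16/5)³/(6·4) = 136/375 kN·m
Load 2 — point force P=2 kN at a=8/5 m (b=L-a=12/5):
  M_2 = Pa²(a+3b)(L-x)/L³ - Pa²b/L²  [x>a] = 2·(8/5)²·((8/5)+3·(12/5))·(4-(16/5))/4³ - 2·(8/5)²·(12/5)/4² = -128/625 kN·m
Superposition: M = Σ M_i = 296/1875 kN·m ≈ 0.157867 kN·m

M(16/5) = 296/1875 kN·m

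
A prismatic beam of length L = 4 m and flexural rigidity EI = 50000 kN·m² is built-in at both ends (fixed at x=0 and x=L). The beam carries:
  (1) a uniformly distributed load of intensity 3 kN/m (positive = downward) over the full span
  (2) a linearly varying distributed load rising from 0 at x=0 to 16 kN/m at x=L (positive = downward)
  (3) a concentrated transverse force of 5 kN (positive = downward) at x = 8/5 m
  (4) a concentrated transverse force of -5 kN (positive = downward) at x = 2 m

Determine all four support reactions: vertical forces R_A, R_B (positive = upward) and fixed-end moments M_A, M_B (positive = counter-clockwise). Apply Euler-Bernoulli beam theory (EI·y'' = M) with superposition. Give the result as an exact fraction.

Load 1 — uniform load w=3 kN/m over full span:
  R_A = wL/2 = 3·4/2 = 6 kN
  M_A = wL²/12 = 3·4²/12 = 4 kN·m
  R_B = wL/2 = 3·4/2 = 6 kN
  M_B = -wL²/12 = -3·4²/12 = -4 kN·m
Load 2 — triangular load w₀=16 kN/m (0→w₀ over full span):
  R_A = 3w₀L/20 = 3·16·4/20 = 48/5 kN
  M_A = w₀L²/30 = 16·4²/30 = 128/15 kN·m
  R_B = 7w₀L/20 = 7·16·4/20 = 112/5 kN
  M_B = -w₀L²/20 = -16·4²/20 = -64/5 kN·m
Load 3 — point force P=5 kN at a=8/5 m (b=L-a=12/5):
  R_A = Pb²(3a+b)/L³ = 5·(12/5)²·(3·(8/5)+(12/5))/4³ = 81/25 kN
  M_A = Pab²/L² = 5·(8/5)·(12/5)²/4² = 72/25 kN·m
  R_B = Pa²(a+3b)/L³ = 5·(8/5)²·((8/5)+3·(12/5))/4³ = 44/25 kN
  M_B = -Pa²b/L² = -5·(8/5)²·(12/5)/4² = -48/25 kN·m
Load 4 — point force P=-5 kN at a=2 m (b=L-a=2):
  R_A = Pb²(3a+b)/L³ = (-5)·2²·(3·2+2)/4³ = -5/2 kN
  M_A = Pab²/L² = (-5)·2·2²/4² = -5/2 kN·m
  R_B = Pa²(a+3b)/L³ = (-5)·2²·(2+3·2)/4³ = -5/2 kN
  M_B = -Pa²b/L² = -(-5)·2²·2/4² = 5/2 kN·m
Superposition: R_A = 817/50 kN, M_A = 1937/150 kN·m, R_B = 1383/50 kN, M_B = -811/50 kN·m

R_A = 817/50 kN, M_A = 1937/150 kN·m, R_B = 1383/50 kN, M_B = -811/50 kN·m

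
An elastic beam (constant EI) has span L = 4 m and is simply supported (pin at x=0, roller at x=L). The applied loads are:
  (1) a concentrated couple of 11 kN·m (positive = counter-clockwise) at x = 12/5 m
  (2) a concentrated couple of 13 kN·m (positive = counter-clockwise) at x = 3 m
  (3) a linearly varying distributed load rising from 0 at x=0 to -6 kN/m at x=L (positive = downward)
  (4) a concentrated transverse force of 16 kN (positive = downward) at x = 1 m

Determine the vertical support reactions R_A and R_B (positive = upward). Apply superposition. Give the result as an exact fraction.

R_A = 14 kN, R_B = -10 kN

Load 1 — applied couple M₀=11 kN·m at a=12/5 m (b=L-a=8/5):
  R_A = M₀/L = 11/4 kN
  R_B = -M₀/L = -11/4 kN
Load 2 — applied couple M₀=13 kN·m at a=3 m (b=L-a=1):
  R_A = M₀/L = 13/4 kN
  R_B = -M₀/L = -13/4 kN
Load 3 — triangular load w₀=-6 kN/m (0→w₀ over full span):
  R_A = w₀L/6 = (-6)·4/6 = -4 kN
  R_B = w₀L/3 = (-6)·4/3 = -8 kN
Load 4 — point force P=16 kN at a=1 m (b=L-a=3):
  R_A = Pb/L = 16·3/4 = 12 kN
  R_B = Pa/L = 16·1/4 = 4 kN
Superposition: R_A = 14 kN, R_B = -10 kN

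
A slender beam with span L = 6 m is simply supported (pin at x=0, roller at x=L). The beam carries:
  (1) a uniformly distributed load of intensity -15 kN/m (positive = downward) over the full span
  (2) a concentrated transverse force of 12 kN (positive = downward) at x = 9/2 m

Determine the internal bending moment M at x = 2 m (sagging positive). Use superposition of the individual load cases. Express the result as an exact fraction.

Load 1 — uniform load w=-15 kN/m over full span:
  M_1 = wx(L-x)/2 = (-15)·2·(6-2)/2 = -60 kN·m
Load 2 — point force P=12 kN at a=9/2 m (b=L-a=3/2):
  M_2 = Pbx/L  [x≤a] = 12·(3/2)·2/6 = 6 kN·m
Superposition: M = Σ M_i = -54 kN·m ≈ -54.000000 kN·m

M(2) = -54 kN·m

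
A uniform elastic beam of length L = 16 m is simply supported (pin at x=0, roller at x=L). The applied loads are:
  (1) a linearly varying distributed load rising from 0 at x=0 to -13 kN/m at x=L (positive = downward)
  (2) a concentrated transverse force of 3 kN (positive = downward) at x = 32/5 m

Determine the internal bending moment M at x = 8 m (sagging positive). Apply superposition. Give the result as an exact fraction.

Load 1 — triangular load w₀=-13 kN/m (0→w₀ over full span):
  M_1 = w₀Lx/6 - w₀x³/(6L) = (-13)·16·8/6 - (-13)·8³/(6·16) = -208 kN·m
Load 2 — point force P=3 kN at a=32/5 m (b=L-a=48/5):
  M_2 = Pa(L-x)/L  [x>a] = 3·(32/5)·(16-8)/16 = 48/5 kN·m
Superposition: M = Σ M_i = -992/5 kN·m ≈ -198.400000 kN·m

M(8) = -992/5 kN·m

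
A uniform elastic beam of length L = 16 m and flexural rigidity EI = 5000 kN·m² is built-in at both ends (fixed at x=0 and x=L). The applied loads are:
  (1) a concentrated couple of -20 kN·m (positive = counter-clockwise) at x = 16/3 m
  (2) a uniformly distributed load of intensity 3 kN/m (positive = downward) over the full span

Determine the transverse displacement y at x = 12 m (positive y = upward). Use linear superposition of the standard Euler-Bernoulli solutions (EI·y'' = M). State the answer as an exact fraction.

Load 1 — applied couple M₀=-20 kN·m at a=16/3 m (b=L-a=32/3):
  y_1 = (R_Ax³/6 - M_Ax²/2 - M₀(x-a)²/2)/EI  [x>a] with R_A=-5/3, M_A=0 = ((-5/3)·12³/6 - 0·12²/2 - (-20)·(12-(16/3))²/2)/5000 = -8/1125 m
Load 2 — uniform load w=3 kN/m over full span:
  y_2 = -wx²(L-x)²/(24EI) = -3·12²·(16-12)²/(24·5000) = -36/625 m
Superposition: y = Σ y_i = -364/5625 m ≈ -0.064711 m

y(12) = -364/5625 m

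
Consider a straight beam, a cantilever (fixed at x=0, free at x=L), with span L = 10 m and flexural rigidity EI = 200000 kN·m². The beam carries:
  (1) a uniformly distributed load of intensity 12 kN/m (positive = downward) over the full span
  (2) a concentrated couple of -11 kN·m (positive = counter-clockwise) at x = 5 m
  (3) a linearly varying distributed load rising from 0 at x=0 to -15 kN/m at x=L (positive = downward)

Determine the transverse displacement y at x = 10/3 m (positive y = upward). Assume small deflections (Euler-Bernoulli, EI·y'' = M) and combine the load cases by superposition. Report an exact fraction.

Load 1 — uniform load w=12 kN/m over full span:
  y_1 = -wx²(x²-4Lx+6L²)/(24EI) = -12·(10/3)²·((10/3)²-4·10·(10/3)+6·10²)/(24·200000) = -43/3240 m
Load 2 — applied couple M₀=-11 kN·m at a=5 m (b=L-a=5):
  y_2 = M₀x²/(2EI)  [x≤a] = (-11)·(10/3)²/(2·200000) = -11/36000 m
Load 3 — triangular load w₀=-15 kN/m (0→w₀ over full span):
  y_3 = (w₀Lx³/12-w₀L²x²/6-w₀x⁵/(120L))/EI = ((-15)·10·(10/3)³/12-(-15)·10²·(10/3)²/6-(-15)·(10/3)⁵/(120·10))/200000 = 451/38880 m
Superposition: y = Σ y_i = -961/486000 m ≈ -0.001977 m

y(10/3) = -961/486000 m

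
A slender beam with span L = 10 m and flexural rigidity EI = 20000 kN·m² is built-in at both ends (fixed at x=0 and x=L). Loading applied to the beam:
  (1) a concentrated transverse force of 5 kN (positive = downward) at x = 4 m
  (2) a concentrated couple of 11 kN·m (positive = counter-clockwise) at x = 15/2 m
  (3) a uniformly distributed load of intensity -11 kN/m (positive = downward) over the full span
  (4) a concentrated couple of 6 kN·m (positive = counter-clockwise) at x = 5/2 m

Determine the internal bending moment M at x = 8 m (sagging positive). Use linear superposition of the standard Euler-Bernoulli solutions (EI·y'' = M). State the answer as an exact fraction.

M(8) = -1951/1200 kN·m

Load 1 — point force P=5 kN at a=4 m (b=L-a=6):
  M_1 = Pa²(a+3b)(L-x)/L³ - Pa²b/L²  [x>a] = 5·4²·(4+3·6)·(10-8)/10³ - 5·4²·6/10² = -32/25 kN·m
Load 2 — applied couple M₀=11 kN·m at a=15/2 m (b=L-a=5/2):
  M_2 = R_Ax - M_A - M₀  [x>a] with R_A=99/80, M_A=55/16 = (99/80)·8 - (55/16) - 11 = -363/80 kN·m
Load 3 — uniform load w=-11 kN/m over full span:
  M_3 = wLx/2 - wL²/12 - wx²/2 = (-11)·10·8/2 - (-11)·10²/12 - (-11)·8²/2 = 11/3 kN·m
Load 4 — applied couple M₀=6 kN·m at a=5/2 m (b=L-a=15/2):
  M_4 = R_Ax - M_A - M₀  [x>a] with R_A=27/40, M_A=-9/8 = (27/40)·8 - (-9/8) - 6 = 21/40 kN·m
Superposition: M = Σ M_i = -1951/1200 kN·m ≈ -1.625833 kN·m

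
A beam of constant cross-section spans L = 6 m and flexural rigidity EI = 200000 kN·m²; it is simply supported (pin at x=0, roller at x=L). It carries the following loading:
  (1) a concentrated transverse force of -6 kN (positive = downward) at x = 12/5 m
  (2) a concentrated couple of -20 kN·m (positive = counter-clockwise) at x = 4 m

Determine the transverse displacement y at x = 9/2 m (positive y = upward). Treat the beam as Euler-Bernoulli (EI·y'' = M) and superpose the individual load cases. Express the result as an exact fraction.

y(9/2) = 28669/200000000 m

Load 1 — point force P=-6 kN at a=12/5 m (b=L-a=18/5):
  y_1 = -Pa(L-x)(2Lx-a²-x²)/(6LEI)  [x>a] = -(-6)·(12/5)·(6-(9/2))·(2·6·(9/2)-(12/5)²-(9/2)²)/(6·6·200000) = 8397/100000000 m
Load 2 — applied couple M₀=-20 kN·m at a=4 m (b=L-a=2):
  y_2 = (M₀x³/(6L)-M₀(x-a)²/2+C₁x)/EI  [x>a] with C₁=M₀(3b²-L²)/(6L)=40/3 = ((-20)·(9/2)³/(6·6)-(-20)·((9/2)-4)²/2+(40/3)·(9/2))/200000 = 19/320000 m
Superposition: y = Σ y_i = 28669/200000000 m ≈ 0.000143 m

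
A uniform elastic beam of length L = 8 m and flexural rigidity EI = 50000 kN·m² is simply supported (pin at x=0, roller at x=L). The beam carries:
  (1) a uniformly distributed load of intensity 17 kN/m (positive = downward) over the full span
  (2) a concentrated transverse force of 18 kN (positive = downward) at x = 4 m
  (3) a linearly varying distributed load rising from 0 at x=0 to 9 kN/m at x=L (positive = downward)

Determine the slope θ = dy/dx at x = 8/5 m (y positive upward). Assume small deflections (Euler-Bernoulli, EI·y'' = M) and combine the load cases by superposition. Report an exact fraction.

θ(8/5) = -32989/3906250 rad

Load 1 — uniform load w=17 kN/m over full span:
  θ_1 = -w(L³-6Lx²+4x³)/(24EI) = -17·(8³-6·8·(8/5)²+4·(8/5)³)/(24·50000) = -2244/390625 rad
Load 2 — point force P=18 kN at a=4 m (b=L-a=4):
  θ_2 = -Pb(L²-b²-3x²)/(6LEI)  [x≤a] = -18·4·(8²-4²-3·(8/5)²)/(6·8·50000) = -189/156250 rad
Load 3 — triangular load w₀=9 kN/m (0→w₀ over full span):
  θ_3 = -w₀(7L⁴-30L²x²+15x⁴)/(360LEI) = -9·(7·8⁴-30·8²·(8/5)²+15·(8/5)⁴)/(360·8·50000) = -2912/1953125 rad
Superposition: θ = Σ θ_i = -32989/3906250 rad ≈ -0.008445 rad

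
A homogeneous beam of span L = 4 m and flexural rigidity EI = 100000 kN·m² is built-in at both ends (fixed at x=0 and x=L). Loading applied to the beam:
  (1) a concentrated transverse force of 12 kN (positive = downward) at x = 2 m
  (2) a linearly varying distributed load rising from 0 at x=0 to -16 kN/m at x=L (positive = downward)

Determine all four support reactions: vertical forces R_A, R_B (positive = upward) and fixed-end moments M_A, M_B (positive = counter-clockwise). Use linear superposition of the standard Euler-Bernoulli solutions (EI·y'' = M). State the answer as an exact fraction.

Load 1 — point force P=12 kN at a=2 m (b=L-a=2):
  R_A = Pb²(3a+b)/L³ = 12·2²·(3·2+2)/4³ = 6 kN
  M_A = Pab²/L² = 12·2·2²/4² = 6 kN·m
  R_B = Pa²(a+3b)/L³ = 12·2²·(2+3·2)/4³ = 6 kN
  M_B = -Pa²b/L² = -12·2²·2/4² = -6 kN·m
Load 2 — triangular load w₀=-16 kN/m (0→w₀ over full span):
  R_A = 3w₀L/20 = 3·(-16)·4/20 = -48/5 kN
  M_A = w₀L²/30 = (-16)·4²/30 = -128/15 kN·m
  R_B = 7w₀L/20 = 7·(-16)·4/20 = -112/5 kN
  M_B = -w₀L²/20 = -(-16)·4²/20 = 64/5 kN·m
Superposition: R_A = -18/5 kN, M_A = -38/15 kN·m, R_B = -82/5 kN, M_B = 34/5 kN·m

R_A = -18/5 kN, M_A = -38/15 kN·m, R_B = -82/5 kN, M_B = 34/5 kN·m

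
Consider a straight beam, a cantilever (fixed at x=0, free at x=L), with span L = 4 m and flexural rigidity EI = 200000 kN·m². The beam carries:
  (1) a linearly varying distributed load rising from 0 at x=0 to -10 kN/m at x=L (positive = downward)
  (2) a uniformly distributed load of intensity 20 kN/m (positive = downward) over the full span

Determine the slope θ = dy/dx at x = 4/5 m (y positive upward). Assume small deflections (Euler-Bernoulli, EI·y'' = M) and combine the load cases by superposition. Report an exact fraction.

Load 1 — triangular load w₀=-10 kN/m (0→w₀ over full span):
  θ_1 = (w₀Lx²/4-w₀L²x/3-w₀x⁴/(24L))/EI = ((-10)·4·(4/5)²/4-(-10)·4²·(4/5)/3-(-10)·(4/5)⁴/(24·4))/200000 = 851/4687500 rad
Load 2 — uniform load w=20 kN/m over full span:
  θ_2 = -wx(x²-3Lx+3L²)/(6EI) = -20·(4/5)·((4/5)²-3·4·(4/5)+3·4²)/(6·200000) = -122/234375 rad
Superposition: θ = Σ θ_i = -1589/4687500 rad ≈ -0.000339 rad

θ(4/5) = -1589/4687500 rad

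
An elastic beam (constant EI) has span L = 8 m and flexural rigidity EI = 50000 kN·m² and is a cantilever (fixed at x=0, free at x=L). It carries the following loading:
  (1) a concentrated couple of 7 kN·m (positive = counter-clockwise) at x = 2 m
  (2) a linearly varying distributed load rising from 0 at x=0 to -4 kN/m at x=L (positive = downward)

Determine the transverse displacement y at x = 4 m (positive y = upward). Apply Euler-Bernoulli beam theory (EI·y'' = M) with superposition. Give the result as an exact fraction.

Load 1 — applied couple M₀=7 kN·m at a=2 m (b=L-a=6):
  y_1 = M₀a(2x-a)/(2EI)  [x>a] = 7·2·(2·4-2)/(2·50000) = 21/25000 m
Load 2 — triangular load w₀=-4 kN/m (0→w₀ over full span):
  y_2 = (w₀Lx³/12-w₀L²x²/6-w₀x⁵/(120L))/EI = ((-4)·8·4³/12-(-4)·8²·4²/6-(-4)·4⁵/(120·8))/50000 = 484/46875 m
Superposition: y = Σ y_i = 4187/375000 m ≈ 0.011165 m

y(4) = 4187/375000 m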